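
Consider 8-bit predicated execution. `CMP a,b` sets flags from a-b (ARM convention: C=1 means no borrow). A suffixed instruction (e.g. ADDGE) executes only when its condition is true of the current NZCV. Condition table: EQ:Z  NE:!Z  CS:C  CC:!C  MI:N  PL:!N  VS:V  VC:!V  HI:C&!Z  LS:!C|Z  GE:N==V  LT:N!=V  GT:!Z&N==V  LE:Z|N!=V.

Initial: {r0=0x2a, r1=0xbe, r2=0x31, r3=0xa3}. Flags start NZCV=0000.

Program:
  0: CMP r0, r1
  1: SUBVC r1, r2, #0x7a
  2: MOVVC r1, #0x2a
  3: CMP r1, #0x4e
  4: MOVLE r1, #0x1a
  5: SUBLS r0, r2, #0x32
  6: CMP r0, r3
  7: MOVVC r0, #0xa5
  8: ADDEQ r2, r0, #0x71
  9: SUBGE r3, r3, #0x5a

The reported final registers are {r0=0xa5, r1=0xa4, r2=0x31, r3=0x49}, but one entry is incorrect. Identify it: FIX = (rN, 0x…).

FIX = (r1, 0x1a)

0: ✓ CMP  NZCV=0000
1: ✓ SUBVC  r1←0xb7
2: ✓ MOVVC  r1←0x2a
3: ✓ CMP  NZCV=1000
4: ✓ MOVLE  r1←0x1a
5: ✓ SUBLS  r0←0xff
6: ✓ CMP  NZCV=0010
7: ✓ MOVVC  r0←0xa5
8: · ADDEQ
9: ✓ SUBGE  r3←0x49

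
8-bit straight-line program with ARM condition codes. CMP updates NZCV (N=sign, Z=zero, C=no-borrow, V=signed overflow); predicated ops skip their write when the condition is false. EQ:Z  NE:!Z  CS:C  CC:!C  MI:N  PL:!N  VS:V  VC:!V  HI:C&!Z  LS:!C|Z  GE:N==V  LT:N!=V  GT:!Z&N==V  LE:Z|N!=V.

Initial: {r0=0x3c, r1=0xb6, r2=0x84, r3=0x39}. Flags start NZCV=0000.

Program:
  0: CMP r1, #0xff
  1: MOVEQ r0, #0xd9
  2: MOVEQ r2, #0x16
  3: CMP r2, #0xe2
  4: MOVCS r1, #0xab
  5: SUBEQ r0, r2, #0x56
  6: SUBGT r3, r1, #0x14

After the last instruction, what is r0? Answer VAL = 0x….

VAL = 0x3c

[0] flags=1000 → (cmp)
[1] flags=1000 EQ?F → skip
[2] flags=1000 EQ?F → skip
[3] flags=1000 → (cmp)
[4] flags=1000 CS?F → skip
[5] flags=1000 EQ?F → skip
[6] flags=1000 GT?F → skip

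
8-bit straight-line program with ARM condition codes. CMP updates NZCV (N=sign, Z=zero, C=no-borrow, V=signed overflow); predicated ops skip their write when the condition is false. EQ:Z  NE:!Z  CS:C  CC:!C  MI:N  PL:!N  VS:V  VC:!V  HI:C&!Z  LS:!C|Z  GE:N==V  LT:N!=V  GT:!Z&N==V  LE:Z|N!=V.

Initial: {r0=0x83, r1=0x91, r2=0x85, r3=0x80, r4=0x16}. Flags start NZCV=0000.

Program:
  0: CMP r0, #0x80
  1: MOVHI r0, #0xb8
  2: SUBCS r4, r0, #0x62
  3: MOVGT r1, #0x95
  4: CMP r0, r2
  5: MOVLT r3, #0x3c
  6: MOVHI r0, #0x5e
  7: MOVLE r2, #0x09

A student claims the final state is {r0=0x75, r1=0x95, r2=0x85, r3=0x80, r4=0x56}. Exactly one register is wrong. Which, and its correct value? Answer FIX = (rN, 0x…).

FIX = (r0, 0x5e)

[0] flags=0010 → (cmp)
[1] flags=0010 HI?T → r0=0xb8
[2] flags=0010 CS?T → r4=0x56
[3] flags=0010 GT?T → r1=0x95
[4] flags=0010 → (cmp)
[5] flags=0010 LT?F → skip
[6] flags=0010 HI?T → r0=0x5e
[7] flags=0010 LE?F → skip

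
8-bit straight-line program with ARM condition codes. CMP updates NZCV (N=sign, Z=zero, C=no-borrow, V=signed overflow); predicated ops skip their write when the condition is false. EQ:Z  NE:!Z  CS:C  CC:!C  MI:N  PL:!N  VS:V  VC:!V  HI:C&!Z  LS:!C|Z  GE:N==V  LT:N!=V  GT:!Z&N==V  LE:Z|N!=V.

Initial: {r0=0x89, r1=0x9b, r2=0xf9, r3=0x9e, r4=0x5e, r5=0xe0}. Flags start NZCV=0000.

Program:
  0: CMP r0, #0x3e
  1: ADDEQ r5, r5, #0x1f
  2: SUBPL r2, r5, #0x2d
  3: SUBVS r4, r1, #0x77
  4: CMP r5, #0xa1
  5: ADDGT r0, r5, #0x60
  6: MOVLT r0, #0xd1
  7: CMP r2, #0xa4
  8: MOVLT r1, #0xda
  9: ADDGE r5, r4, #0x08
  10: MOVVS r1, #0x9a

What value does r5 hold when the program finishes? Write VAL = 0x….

0: ✓ CMP  NZCV=0011
1: · ADDEQ
2: ✓ SUBPL  r2←0xb3
3: ✓ SUBVS  r4←0x24
4: ✓ CMP  NZCV=0010
5: ✓ ADDGT  r0←0x40
6: · MOVLT
7: ✓ CMP  NZCV=0010
8: · MOVLT
9: ✓ ADDGE  r5←0x2c
10: · MOVVS

VAL = 0x2c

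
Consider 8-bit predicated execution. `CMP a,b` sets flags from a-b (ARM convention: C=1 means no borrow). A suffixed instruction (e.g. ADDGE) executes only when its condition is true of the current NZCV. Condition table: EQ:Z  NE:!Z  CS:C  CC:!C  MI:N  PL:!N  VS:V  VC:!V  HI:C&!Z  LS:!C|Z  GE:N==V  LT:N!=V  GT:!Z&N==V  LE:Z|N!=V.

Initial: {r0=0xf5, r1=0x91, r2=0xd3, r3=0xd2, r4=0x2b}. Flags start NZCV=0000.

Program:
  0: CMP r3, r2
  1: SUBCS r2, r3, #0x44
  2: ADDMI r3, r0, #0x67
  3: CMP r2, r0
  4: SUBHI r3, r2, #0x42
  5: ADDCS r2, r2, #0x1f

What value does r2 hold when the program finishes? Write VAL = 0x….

VAL = 0xd3

[0] flags=1000 → (cmp)
[1] flags=1000 CS?F → skip
[2] flags=1000 MI?T → r3=0x5c
[3] flags=1000 → (cmp)
[4] flags=1000 HI?F → skip
[5] flags=1000 CS?F → skip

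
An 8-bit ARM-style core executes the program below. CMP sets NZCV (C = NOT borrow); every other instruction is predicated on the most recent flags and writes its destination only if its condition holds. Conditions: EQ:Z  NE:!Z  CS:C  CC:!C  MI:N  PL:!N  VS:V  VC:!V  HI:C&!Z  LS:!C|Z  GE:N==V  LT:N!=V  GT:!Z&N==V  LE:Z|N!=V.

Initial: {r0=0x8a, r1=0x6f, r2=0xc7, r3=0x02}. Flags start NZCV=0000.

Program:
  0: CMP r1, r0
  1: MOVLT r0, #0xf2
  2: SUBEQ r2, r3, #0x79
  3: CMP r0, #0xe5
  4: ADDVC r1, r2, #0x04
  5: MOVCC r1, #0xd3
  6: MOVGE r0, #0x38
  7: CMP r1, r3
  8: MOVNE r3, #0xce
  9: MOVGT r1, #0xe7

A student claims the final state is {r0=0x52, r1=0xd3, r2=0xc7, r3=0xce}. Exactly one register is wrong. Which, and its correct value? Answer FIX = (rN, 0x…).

FIX = (r0, 0x8a)

[0] flags=1001 → (cmp)
[1] flags=1001 LT?F → skip
[2] flags=1001 EQ?F → skip
[3] flags=1000 → (cmp)
[4] flags=1000 VC?T → r1=0xcb
[5] flags=1000 CC?T → r1=0xd3
[6] flags=1000 GE?F → skip
[7] flags=1010 → (cmp)
[8] flags=1010 NE?T → r3=0xce
[9] flags=1010 GT?F → skip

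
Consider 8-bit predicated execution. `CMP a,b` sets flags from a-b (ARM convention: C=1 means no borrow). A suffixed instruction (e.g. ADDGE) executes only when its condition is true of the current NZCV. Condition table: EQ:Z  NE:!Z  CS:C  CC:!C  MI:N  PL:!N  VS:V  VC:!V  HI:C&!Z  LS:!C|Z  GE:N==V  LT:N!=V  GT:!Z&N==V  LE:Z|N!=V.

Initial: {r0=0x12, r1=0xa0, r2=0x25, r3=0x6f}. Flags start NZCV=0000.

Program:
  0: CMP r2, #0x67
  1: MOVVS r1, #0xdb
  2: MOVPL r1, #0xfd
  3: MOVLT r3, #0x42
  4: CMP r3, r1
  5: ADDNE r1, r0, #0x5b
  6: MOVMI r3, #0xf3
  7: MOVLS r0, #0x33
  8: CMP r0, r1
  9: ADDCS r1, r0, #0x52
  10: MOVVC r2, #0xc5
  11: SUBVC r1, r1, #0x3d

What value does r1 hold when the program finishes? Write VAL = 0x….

[0] flags=1000 → (cmp)
[1] flags=1000 VS?F → skip
[2] flags=1000 PL?F → skip
[3] flags=1000 LT?T → r3=0x42
[4] flags=1001 → (cmp)
[5] flags=1001 NE?T → r1=0x6d
[6] flags=1001 MI?T → r3=0xf3
[7] flags=1001 LS?T → r0=0x33
[8] flags=1000 → (cmp)
[9] flags=1000 CS?F → skip
[10] flags=1000 VC?T → r2=0xc5
[11] flags=1000 VC?T → r1=0x30

VAL = 0x30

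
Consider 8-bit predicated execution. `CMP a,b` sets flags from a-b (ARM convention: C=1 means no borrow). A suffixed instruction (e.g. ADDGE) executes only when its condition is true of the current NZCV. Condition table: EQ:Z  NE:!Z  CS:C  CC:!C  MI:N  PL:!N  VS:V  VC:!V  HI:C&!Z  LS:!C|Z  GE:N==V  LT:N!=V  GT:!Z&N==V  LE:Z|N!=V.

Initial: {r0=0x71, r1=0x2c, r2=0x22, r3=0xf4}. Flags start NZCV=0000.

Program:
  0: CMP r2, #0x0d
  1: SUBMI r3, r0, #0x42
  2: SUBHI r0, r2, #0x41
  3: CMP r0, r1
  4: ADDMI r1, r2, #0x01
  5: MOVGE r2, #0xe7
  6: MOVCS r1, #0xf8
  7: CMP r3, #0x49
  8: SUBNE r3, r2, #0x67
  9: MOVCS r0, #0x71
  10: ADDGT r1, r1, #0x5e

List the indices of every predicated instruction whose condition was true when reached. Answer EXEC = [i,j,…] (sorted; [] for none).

EXEC = [2,4,6,8,9]

0: ✓ CMP  NZCV=0010
1: · SUBMI
2: ✓ SUBHI  r0←0xe1
3: ✓ CMP  NZCV=1010
4: ✓ ADDMI  r1←0x23
5: · MOVGE
6: ✓ MOVCS  r1←0xf8
7: ✓ CMP  NZCV=1010
8: ✓ SUBNE  r3←0xbb
9: ✓ MOVCS  r0←0x71
10: · ADDGT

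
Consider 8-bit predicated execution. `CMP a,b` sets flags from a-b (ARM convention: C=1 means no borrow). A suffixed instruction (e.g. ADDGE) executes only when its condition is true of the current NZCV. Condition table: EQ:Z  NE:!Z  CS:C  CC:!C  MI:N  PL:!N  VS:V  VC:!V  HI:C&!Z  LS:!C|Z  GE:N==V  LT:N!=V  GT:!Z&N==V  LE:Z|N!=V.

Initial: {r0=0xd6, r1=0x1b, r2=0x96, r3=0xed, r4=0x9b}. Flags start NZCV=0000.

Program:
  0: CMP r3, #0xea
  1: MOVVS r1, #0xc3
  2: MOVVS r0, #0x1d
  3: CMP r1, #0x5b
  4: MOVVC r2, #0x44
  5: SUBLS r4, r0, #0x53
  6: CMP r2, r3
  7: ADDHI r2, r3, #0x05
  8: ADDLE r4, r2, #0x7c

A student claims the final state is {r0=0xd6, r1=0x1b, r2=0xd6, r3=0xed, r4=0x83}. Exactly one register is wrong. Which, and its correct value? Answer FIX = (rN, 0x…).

FIX = (r2, 0x44)

[0] flags=0010 → (cmp)
[1] flags=0010 VS?F → skip
[2] flags=0010 VS?F → skip
[3] flags=1000 → (cmp)
[4] flags=1000 VC?T → r2=0x44
[5] flags=1000 LS?T → r4=0x83
[6] flags=0000 → (cmp)
[7] flags=0000 HI?F → skip
[8] flags=0000 LE?F → skip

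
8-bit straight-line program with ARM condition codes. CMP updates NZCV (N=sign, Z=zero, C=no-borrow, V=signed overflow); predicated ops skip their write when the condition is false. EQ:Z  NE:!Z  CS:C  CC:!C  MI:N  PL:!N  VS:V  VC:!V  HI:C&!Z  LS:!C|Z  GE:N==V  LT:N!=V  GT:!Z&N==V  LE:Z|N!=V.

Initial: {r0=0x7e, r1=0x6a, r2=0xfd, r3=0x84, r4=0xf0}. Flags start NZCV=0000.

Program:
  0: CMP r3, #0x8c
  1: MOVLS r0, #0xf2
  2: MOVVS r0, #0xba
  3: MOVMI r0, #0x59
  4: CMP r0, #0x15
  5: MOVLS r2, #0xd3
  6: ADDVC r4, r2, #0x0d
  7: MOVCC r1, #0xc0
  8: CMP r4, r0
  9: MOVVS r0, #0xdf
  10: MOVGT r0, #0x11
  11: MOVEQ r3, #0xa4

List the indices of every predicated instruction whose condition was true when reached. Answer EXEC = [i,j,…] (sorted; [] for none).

[0] flags=1000 → (cmp)
[1] flags=1000 LS?T → r0=0xf2
[2] flags=1000 VS?F → skip
[3] flags=1000 MI?T → r0=0x59
[4] flags=0010 → (cmp)
[5] flags=0010 LS?F → skip
[6] flags=0010 VC?T → r4=0x0a
[7] flags=0010 CC?F → skip
[8] flags=1000 → (cmp)
[9] flags=1000 VS?F → skip
[10] flags=1000 GT?F → skip
[11] flags=1000 EQ?F → skip

EXEC = [1,3,6]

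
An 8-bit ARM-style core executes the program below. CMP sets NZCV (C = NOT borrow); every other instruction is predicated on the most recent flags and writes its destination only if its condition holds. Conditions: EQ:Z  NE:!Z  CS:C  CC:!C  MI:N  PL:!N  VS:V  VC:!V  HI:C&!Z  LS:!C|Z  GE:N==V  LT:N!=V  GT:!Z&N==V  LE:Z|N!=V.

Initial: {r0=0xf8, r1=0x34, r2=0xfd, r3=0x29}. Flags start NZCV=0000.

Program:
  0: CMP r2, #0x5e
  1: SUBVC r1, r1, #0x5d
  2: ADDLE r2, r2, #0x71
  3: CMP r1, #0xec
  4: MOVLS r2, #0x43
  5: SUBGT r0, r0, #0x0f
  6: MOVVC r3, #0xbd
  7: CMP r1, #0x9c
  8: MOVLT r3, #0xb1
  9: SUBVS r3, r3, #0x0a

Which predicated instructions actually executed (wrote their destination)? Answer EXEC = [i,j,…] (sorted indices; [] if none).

EXEC = [1,2,4,6]

[0] flags=1010 → (cmp)
[1] flags=1010 VC?T → r1=0xd7
[2] flags=1010 LE?T → r2=0x6e
[3] flags=1000 → (cmp)
[4] flags=1000 LS?T → r2=0x43
[5] flags=1000 GT?F → skip
[6] flags=1000 VC?T → r3=0xbd
[7] flags=0010 → (cmp)
[8] flags=0010 LT?F → skip
[9] flags=0010 VS?F → skip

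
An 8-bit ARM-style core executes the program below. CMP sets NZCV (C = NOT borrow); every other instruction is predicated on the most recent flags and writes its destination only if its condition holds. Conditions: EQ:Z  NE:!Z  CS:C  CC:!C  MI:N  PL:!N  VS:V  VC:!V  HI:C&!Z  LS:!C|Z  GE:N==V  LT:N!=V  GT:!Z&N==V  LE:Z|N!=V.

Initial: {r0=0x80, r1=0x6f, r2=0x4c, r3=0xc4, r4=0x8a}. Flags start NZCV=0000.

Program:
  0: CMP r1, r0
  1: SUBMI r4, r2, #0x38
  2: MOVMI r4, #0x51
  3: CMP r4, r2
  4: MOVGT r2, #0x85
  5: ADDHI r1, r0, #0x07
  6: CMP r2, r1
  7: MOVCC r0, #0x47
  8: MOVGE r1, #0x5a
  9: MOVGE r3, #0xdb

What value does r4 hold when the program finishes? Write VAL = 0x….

VAL = 0x51

0: ✓ CMP  NZCV=1001
1: ✓ SUBMI  r4←0x14
2: ✓ MOVMI  r4←0x51
3: ✓ CMP  NZCV=0010
4: ✓ MOVGT  r2←0x85
5: ✓ ADDHI  r1←0x87
6: ✓ CMP  NZCV=1000
7: ✓ MOVCC  r0←0x47
8: · MOVGE
9: · MOVGE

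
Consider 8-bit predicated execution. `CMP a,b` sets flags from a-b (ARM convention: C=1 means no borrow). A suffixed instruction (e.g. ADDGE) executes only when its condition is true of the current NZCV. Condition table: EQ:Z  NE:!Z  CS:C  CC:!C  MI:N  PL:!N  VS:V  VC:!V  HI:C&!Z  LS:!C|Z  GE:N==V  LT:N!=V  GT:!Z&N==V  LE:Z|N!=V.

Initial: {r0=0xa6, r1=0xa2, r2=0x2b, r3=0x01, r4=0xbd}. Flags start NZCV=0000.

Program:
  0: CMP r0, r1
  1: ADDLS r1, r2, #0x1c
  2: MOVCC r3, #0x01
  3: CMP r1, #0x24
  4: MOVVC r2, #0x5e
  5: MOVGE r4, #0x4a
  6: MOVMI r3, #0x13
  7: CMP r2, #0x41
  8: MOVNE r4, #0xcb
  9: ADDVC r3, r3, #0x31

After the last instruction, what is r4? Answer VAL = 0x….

[0] flags=0010 → (cmp)
[1] flags=0010 LS?F → skip
[2] flags=0010 CC?F → skip
[3] flags=0011 → (cmp)
[4] flags=0011 VC?F → skip
[5] flags=0011 GE?F → skip
[6] flags=0011 MI?F → skip
[7] flags=1000 → (cmp)
[8] flags=1000 NE?T → r4=0xcb
[9] flags=1000 VC?T → r3=0x32

VAL = 0xcb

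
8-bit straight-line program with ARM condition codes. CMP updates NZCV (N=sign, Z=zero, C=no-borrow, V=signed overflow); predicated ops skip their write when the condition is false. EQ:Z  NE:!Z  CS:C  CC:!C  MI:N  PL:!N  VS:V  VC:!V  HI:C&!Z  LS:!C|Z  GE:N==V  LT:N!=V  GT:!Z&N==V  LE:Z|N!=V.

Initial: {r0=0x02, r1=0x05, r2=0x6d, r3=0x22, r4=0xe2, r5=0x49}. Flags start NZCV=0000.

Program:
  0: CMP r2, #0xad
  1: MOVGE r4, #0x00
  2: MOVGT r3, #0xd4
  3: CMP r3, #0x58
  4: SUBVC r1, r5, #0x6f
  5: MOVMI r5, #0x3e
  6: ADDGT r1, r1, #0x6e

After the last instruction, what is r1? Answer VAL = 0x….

[0] flags=1001 → (cmp)
[1] flags=1001 GE?T → r4=0x00
[2] flags=1001 GT?T → r3=0xd4
[3] flags=0011 → (cmp)
[4] flags=0011 VC?F → skip
[5] flags=0011 MI?F → skip
[6] flags=0011 GT?F → skip

VAL = 0x05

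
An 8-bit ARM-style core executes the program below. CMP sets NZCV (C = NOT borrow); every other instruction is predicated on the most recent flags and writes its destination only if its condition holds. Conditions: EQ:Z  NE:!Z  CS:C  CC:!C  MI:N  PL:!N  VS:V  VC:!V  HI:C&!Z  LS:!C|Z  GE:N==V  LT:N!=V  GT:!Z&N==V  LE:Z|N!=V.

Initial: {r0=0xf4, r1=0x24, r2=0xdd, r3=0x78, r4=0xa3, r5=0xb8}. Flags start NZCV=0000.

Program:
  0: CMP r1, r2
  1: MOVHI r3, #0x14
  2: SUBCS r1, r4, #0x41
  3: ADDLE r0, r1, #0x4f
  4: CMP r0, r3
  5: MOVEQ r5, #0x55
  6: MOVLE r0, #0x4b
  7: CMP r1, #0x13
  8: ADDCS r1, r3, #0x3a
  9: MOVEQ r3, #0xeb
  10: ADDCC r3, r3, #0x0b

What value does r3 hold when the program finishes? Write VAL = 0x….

VAL = 0x78

[0] flags=0000 → (cmp)
[1] flags=0000 HI?F → skip
[2] flags=0000 CS?F → skip
[3] flags=0000 LE?F → skip
[4] flags=0011 → (cmp)
[5] flags=0011 EQ?F → skip
[6] flags=0011 LE?T → r0=0x4b
[7] flags=0010 → (cmp)
[8] flags=0010 CS?T → r1=0xb2
[9] flags=0010 EQ?F → skip
[10] flags=0010 CC?F → skip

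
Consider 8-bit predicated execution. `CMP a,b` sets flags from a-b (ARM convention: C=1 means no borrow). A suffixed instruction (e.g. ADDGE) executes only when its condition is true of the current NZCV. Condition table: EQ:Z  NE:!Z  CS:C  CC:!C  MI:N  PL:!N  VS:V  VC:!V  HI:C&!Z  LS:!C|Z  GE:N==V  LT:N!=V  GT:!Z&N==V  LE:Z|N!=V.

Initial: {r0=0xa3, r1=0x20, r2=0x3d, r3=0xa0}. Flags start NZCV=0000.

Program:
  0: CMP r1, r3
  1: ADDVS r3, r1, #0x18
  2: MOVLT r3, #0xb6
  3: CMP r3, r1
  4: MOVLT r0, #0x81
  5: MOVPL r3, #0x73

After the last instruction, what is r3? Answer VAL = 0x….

[0] flags=1001 → (cmp)
[1] flags=1001 VS?T → r3=0x38
[2] flags=1001 LT?F → skip
[3] flags=0010 → (cmp)
[4] flags=0010 LT?F → skip
[5] flags=0010 PL?T → r3=0x73

VAL = 0x73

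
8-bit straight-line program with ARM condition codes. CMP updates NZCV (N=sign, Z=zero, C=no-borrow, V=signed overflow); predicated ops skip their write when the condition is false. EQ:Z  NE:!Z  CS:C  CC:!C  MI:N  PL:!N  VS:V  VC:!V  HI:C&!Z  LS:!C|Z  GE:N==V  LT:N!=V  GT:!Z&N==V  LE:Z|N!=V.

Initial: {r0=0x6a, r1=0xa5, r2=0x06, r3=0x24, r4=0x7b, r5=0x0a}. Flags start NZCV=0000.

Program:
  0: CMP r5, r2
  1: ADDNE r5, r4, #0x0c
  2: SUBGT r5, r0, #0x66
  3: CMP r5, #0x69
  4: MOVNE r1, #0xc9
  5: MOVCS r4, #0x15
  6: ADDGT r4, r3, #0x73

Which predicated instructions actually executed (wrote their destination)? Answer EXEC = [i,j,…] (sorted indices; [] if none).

EXEC = [1,2,4]

0: ✓ CMP  NZCV=0010
1: ✓ ADDNE  r5←0x87
2: ✓ SUBGT  r5←0x04
3: ✓ CMP  NZCV=1000
4: ✓ MOVNE  r1←0xc9
5: · MOVCS
6: · ADDGT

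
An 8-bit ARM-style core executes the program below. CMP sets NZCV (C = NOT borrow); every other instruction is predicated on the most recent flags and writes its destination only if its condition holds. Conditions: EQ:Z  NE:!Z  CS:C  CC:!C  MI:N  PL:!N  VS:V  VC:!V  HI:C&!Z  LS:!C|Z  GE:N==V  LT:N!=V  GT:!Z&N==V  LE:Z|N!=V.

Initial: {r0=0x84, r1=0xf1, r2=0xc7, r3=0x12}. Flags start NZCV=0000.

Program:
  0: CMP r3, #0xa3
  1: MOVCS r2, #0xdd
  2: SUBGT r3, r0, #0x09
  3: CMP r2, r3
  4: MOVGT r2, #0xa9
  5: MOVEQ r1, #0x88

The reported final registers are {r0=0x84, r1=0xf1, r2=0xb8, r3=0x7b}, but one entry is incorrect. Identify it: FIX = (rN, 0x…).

[0] flags=0000 → (cmp)
[1] flags=0000 CS?F → skip
[2] flags=0000 GT?T → r3=0x7b
[3] flags=0011 → (cmp)
[4] flags=0011 GT?F → skip
[5] flags=0011 EQ?F → skip

FIX = (r2, 0xc7)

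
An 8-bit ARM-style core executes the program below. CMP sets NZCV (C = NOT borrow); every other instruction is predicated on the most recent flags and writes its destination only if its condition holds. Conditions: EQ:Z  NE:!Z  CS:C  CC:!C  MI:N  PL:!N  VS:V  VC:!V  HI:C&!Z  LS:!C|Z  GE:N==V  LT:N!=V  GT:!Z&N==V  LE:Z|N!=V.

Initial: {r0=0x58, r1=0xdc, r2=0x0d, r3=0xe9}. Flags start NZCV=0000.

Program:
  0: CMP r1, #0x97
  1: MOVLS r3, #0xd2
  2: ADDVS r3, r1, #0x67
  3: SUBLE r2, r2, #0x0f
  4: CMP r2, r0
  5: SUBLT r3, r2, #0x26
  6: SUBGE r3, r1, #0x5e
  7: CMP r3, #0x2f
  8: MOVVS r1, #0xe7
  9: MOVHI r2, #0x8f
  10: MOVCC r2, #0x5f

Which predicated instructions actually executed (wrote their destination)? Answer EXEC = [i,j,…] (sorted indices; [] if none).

EXEC = [5,9]

[0] flags=0010 → (cmp)
[1] flags=0010 LS?F → skip
[2] flags=0010 VS?F → skip
[3] flags=0010 LE?F → skip
[4] flags=1000 → (cmp)
[5] flags=1000 LT?T → r3=0xe7
[6] flags=1000 GE?F → skip
[7] flags=1010 → (cmp)
[8] flags=1010 VS?F → skip
[9] flags=1010 HI?T → r2=0x8f
[10] flags=1010 CC?F → skip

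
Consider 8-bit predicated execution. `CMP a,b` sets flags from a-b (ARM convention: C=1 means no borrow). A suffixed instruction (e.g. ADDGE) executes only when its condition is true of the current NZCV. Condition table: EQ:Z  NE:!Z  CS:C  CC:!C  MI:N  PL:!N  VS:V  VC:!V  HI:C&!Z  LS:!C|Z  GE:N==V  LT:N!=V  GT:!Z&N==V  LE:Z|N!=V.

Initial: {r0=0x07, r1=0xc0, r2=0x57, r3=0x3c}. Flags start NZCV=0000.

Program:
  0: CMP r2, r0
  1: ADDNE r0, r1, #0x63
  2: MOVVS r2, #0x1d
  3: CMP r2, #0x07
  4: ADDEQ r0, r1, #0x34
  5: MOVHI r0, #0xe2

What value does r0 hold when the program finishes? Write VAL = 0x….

VAL = 0xe2

0: ✓ CMP  NZCV=0010
1: ✓ ADDNE  r0←0x23
2: · MOVVS
3: ✓ CMP  NZCV=0010
4: · ADDEQ
5: ✓ MOVHI  r0←0xe2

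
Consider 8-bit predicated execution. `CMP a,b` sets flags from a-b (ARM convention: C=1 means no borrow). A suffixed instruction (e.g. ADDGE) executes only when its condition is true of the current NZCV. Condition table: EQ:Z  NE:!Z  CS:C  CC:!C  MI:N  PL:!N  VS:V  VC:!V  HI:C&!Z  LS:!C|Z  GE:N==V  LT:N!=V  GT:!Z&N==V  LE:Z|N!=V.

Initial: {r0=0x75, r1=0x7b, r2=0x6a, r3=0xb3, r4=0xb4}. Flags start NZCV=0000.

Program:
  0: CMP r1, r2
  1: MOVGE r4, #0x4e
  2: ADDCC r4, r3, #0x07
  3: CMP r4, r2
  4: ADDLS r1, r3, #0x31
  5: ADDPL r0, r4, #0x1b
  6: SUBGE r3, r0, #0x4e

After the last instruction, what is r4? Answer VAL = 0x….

VAL = 0x4e

[0] flags=0010 → (cmp)
[1] flags=0010 GE?T → r4=0x4e
[2] flags=0010 CC?F → skip
[3] flags=1000 → (cmp)
[4] flags=1000 LS?T → r1=0xe4
[5] flags=1000 PL?F → skip
[6] flags=1000 GE?F → skip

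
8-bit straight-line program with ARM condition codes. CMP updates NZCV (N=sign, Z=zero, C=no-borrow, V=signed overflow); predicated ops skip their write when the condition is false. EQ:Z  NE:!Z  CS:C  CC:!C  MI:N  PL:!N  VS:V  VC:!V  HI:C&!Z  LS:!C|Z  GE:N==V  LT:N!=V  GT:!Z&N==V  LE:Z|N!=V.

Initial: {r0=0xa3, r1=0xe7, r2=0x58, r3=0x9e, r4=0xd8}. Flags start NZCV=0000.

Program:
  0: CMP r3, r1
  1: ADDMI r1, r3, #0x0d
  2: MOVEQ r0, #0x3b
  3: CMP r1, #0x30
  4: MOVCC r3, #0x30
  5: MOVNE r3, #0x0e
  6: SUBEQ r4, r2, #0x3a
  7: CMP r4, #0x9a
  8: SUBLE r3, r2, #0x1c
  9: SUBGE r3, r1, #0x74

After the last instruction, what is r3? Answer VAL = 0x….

[0] flags=1000 → (cmp)
[1] flags=1000 MI?T → r1=0xab
[2] flags=1000 EQ?F → skip
[3] flags=0011 → (cmp)
[4] flags=0011 CC?F → skip
[5] flags=0011 NE?T → r3=0x0e
[6] flags=0011 EQ?F → skip
[7] flags=0010 → (cmp)
[8] flags=0010 LE?F → skip
[9] flags=0010 GE?T → r3=0x37

VAL = 0x37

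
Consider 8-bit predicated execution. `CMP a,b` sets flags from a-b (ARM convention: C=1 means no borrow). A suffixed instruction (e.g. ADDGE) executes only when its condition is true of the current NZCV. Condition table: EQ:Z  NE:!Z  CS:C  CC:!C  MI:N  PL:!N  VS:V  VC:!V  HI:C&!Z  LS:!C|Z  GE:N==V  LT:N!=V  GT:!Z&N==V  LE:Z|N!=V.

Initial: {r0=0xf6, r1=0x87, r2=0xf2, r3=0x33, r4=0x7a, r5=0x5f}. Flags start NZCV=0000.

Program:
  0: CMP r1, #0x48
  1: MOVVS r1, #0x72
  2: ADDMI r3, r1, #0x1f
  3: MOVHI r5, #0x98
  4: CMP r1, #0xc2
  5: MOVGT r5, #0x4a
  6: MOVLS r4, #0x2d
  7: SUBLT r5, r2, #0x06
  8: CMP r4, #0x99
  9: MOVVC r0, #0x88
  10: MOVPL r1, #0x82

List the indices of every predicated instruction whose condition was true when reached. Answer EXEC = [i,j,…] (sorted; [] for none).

EXEC = [1,3,5,6]

0: ✓ CMP  NZCV=0011
1: ✓ MOVVS  r1←0x72
2: · ADDMI
3: ✓ MOVHI  r5←0x98
4: ✓ CMP  NZCV=1001
5: ✓ MOVGT  r5←0x4a
6: ✓ MOVLS  r4←0x2d
7: · SUBLT
8: ✓ CMP  NZCV=1001
9: · MOVVC
10: · MOVPL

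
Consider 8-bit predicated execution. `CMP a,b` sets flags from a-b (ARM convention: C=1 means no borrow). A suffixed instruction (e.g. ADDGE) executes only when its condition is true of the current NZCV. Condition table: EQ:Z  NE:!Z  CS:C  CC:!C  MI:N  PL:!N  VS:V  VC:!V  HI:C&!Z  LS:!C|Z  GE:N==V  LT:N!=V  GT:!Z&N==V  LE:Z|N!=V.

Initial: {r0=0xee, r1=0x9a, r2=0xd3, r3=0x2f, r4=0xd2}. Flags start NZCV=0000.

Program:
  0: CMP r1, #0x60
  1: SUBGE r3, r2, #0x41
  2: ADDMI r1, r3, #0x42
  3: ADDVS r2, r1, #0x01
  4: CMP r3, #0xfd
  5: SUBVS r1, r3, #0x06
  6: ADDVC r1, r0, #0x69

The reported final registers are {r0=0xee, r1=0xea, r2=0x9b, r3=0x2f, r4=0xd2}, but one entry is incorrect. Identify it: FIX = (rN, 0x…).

FIX = (r1, 0x57)

0: ✓ CMP  NZCV=0011
1: · SUBGE
2: · ADDMI
3: ✓ ADDVS  r2←0x9b
4: ✓ CMP  NZCV=0000
5: · SUBVS
6: ✓ ADDVC  r1←0x57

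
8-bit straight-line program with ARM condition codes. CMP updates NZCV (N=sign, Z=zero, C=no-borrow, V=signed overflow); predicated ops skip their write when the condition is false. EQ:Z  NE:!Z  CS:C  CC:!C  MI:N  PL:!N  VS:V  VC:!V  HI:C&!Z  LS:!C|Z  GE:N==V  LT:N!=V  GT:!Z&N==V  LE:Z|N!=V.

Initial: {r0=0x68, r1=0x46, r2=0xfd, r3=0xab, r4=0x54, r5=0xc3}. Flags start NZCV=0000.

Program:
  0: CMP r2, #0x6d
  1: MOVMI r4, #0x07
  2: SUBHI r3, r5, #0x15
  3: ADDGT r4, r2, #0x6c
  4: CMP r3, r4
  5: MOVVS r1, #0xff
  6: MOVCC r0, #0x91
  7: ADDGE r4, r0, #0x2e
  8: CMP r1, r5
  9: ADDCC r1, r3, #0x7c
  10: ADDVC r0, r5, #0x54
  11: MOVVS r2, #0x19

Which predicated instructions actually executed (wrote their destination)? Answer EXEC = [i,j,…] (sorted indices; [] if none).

[0] flags=1010 → (cmp)
[1] flags=1010 MI?T → r4=0x07
[2] flags=1010 HI?T → r3=0xae
[3] flags=1010 GT?F → skip
[4] flags=1010 → (cmp)
[5] flags=1010 VS?F → skip
[6] flags=1010 CC?F → skip
[7] flags=1010 GE?F → skip
[8] flags=1001 → (cmp)
[9] flags=1001 CC?T → r1=0x2a
[10] flags=1001 VC?F → skip
[11] flags=1001 VS?T → r2=0x19

EXEC = [1,2,9,11]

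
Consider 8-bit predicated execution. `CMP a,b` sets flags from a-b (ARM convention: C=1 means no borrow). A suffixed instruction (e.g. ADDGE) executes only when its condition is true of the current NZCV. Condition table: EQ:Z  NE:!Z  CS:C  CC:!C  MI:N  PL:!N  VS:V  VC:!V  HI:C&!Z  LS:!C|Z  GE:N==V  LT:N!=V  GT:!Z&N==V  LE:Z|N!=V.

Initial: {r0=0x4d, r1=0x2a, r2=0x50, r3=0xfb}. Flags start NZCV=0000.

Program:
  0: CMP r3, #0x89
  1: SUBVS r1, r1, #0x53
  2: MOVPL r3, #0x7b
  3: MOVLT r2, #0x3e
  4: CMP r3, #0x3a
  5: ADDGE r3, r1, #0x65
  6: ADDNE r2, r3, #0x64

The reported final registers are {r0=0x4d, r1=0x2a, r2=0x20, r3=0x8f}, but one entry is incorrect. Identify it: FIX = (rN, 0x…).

[0] flags=0010 → (cmp)
[1] flags=0010 VS?F → skip
[2] flags=0010 PL?T → r3=0x7b
[3] flags=0010 LT?F → skip
[4] flags=0010 → (cmp)
[5] flags=0010 GE?T → r3=0x8f
[6] flags=0010 NE?T → r2=0xf3

FIX = (r2, 0xf3)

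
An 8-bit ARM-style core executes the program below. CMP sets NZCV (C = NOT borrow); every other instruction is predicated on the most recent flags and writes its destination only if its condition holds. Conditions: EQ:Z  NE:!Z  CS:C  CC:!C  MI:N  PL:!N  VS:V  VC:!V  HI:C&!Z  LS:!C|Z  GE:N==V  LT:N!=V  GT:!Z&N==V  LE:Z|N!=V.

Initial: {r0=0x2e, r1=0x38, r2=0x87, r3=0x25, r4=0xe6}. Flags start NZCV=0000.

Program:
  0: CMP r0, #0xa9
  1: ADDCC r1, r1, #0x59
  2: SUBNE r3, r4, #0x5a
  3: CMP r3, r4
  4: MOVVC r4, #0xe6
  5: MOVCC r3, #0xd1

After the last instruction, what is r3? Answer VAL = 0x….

0: ✓ CMP  NZCV=1001
1: ✓ ADDCC  r1←0x91
2: ✓ SUBNE  r3←0x8c
3: ✓ CMP  NZCV=1000
4: ✓ MOVVC  r4←0xe6
5: ✓ MOVCC  r3←0xd1

VAL = 0xd1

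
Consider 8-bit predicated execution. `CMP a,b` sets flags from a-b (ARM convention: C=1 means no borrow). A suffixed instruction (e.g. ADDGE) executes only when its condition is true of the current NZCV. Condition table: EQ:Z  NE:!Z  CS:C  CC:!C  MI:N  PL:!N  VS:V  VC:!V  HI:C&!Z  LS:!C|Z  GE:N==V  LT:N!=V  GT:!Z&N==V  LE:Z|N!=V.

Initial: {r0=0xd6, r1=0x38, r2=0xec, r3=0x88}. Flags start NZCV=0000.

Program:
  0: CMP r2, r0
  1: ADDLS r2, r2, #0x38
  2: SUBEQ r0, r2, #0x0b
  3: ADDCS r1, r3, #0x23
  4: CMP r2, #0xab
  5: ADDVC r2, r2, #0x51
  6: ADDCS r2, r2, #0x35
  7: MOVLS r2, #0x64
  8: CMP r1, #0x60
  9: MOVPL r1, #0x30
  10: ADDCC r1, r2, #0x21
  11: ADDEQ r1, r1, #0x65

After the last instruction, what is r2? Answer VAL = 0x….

VAL = 0x72

[0] flags=0010 → (cmp)
[1] flags=0010 LS?F → skip
[2] flags=0010 EQ?F → skip
[3] flags=0010 CS?T → r1=0xab
[4] flags=0010 → (cmp)
[5] flags=0010 VC?T → r2=0x3d
[6] flags=0010 CS?T → r2=0x72
[7] flags=0010 LS?F → skip
[8] flags=0011 → (cmp)
[9] flags=0011 PL?T → r1=0x30
[10] flags=0011 CC?F → skip
[11] flags=0011 EQ?F → skip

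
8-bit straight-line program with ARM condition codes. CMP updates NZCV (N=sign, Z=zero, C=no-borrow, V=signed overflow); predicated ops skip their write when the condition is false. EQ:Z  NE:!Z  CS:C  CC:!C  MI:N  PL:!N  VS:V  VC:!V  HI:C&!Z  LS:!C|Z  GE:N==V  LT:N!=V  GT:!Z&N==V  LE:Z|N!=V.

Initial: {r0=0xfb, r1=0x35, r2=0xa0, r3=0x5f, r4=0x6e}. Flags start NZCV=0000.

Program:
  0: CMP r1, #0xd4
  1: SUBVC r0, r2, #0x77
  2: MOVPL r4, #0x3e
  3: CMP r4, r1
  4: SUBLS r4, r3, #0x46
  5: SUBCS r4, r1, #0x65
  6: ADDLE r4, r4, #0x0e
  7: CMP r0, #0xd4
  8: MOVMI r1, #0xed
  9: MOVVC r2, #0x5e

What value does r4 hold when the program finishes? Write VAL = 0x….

[0] flags=0000 → (cmp)
[1] flags=0000 VC?T → r0=0x29
[2] flags=0000 PL?T → r4=0x3e
[3] flags=0010 → (cmp)
[4] flags=0010 LS?F → skip
[5] flags=0010 CS?T → r4=0xd0
[6] flags=0010 LE?F → skip
[7] flags=0000 → (cmp)
[8] flags=0000 MI?F → skip
[9] flags=0000 VC?T → r2=0x5e

VAL = 0xd0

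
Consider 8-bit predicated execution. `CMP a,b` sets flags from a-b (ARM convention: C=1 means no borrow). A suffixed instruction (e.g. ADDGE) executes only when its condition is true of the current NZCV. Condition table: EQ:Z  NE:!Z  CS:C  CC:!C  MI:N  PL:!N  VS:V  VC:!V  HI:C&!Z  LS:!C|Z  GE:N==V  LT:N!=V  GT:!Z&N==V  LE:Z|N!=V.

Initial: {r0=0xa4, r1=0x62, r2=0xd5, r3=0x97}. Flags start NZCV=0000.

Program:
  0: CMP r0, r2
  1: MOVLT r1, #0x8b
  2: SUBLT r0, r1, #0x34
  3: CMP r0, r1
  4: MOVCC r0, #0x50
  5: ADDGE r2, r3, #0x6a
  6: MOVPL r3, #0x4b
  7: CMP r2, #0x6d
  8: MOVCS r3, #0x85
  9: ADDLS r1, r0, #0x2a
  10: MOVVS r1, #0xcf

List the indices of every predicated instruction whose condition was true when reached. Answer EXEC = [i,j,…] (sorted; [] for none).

EXEC = [1,2,4,5,9]

0: ✓ CMP  NZCV=1000
1: ✓ MOVLT  r1←0x8b
2: ✓ SUBLT  r0←0x57
3: ✓ CMP  NZCV=1001
4: ✓ MOVCC  r0←0x50
5: ✓ ADDGE  r2←0x01
6: · MOVPL
7: ✓ CMP  NZCV=1000
8: · MOVCS
9: ✓ ADDLS  r1←0x7a
10: · MOVVS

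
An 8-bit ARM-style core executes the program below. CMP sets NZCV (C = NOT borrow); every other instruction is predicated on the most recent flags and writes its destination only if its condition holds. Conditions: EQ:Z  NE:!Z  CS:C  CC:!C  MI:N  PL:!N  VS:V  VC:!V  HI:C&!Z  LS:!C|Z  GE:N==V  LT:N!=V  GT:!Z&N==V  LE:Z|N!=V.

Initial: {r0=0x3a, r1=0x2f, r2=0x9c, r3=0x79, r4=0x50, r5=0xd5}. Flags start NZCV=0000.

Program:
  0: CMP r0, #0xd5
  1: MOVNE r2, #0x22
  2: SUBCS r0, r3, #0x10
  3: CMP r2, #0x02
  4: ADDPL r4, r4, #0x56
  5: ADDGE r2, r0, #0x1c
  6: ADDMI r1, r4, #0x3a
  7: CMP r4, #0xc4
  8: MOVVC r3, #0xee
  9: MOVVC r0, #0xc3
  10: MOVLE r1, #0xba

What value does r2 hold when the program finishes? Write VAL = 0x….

0: ✓ CMP  NZCV=0000
1: ✓ MOVNE  r2←0x22
2: · SUBCS
3: ✓ CMP  NZCV=0010
4: ✓ ADDPL  r4←0xa6
5: ✓ ADDGE  r2←0x56
6: · ADDMI
7: ✓ CMP  NZCV=1000
8: ✓ MOVVC  r3←0xee
9: ✓ MOVVC  r0←0xc3
10: ✓ MOVLE  r1←0xba

VAL = 0x56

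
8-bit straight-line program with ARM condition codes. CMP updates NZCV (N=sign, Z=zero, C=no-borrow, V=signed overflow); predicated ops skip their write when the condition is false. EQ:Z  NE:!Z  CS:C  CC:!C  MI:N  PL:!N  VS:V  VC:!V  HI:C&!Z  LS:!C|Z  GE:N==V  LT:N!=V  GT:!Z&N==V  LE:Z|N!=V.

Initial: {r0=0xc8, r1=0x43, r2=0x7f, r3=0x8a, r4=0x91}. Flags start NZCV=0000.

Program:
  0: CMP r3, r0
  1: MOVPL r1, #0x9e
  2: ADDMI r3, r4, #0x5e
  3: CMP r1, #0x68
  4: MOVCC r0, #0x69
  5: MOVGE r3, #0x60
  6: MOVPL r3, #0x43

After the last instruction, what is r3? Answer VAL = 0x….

VAL = 0xef

[0] flags=1000 → (cmp)
[1] flags=1000 PL?F → skip
[2] flags=1000 MI?T → r3=0xef
[3] flags=1000 → (cmp)
[4] flags=1000 CC?T → r0=0x69
[5] flags=1000 GE?F → skip
[6] flags=1000 PL?F → skip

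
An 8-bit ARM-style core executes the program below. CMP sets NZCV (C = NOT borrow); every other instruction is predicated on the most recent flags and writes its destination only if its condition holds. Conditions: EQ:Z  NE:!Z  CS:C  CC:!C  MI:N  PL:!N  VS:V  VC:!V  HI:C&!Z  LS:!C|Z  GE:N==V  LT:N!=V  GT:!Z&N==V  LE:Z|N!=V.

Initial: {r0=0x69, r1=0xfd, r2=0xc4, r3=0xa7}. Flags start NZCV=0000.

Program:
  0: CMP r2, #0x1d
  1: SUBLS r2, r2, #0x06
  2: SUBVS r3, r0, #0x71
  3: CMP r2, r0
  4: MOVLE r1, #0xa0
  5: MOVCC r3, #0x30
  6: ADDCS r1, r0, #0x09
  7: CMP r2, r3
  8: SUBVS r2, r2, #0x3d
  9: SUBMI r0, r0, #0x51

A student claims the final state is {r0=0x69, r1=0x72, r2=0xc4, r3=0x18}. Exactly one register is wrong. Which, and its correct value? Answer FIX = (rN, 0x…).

FIX = (r3, 0xa7)

0: ✓ CMP  NZCV=1010
1: · SUBLS
2: · SUBVS
3: ✓ CMP  NZCV=0011
4: ✓ MOVLE  r1←0xa0
5: · MOVCC
6: ✓ ADDCS  r1←0x72
7: ✓ CMP  NZCV=0010
8: · SUBVS
9: · SUBMI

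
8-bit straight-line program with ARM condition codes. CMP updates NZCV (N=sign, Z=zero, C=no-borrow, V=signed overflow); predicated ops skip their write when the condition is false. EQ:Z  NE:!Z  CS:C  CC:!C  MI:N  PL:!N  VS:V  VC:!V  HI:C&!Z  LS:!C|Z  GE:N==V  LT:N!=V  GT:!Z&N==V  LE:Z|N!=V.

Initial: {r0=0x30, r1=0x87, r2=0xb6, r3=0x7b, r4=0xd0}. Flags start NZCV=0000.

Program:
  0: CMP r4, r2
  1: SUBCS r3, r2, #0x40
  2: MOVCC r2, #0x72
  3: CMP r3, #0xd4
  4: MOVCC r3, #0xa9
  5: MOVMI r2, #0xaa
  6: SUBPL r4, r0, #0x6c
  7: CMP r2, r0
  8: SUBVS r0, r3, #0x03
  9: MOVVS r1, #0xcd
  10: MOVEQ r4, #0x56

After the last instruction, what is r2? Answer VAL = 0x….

[0] flags=0010 → (cmp)
[1] flags=0010 CS?T → r3=0x76
[2] flags=0010 CC?F → skip
[3] flags=1001 → (cmp)
[4] flags=1001 CC?T → r3=0xa9
[5] flags=1001 MI?T → r2=0xaa
[6] flags=1001 PL?F → skip
[7] flags=0011 → (cmp)
[8] flags=0011 VS?T → r0=0xa6
[9] flags=0011 VS?T → r1=0xcd
[10] flags=0011 EQ?F → skip

VAL = 0xaa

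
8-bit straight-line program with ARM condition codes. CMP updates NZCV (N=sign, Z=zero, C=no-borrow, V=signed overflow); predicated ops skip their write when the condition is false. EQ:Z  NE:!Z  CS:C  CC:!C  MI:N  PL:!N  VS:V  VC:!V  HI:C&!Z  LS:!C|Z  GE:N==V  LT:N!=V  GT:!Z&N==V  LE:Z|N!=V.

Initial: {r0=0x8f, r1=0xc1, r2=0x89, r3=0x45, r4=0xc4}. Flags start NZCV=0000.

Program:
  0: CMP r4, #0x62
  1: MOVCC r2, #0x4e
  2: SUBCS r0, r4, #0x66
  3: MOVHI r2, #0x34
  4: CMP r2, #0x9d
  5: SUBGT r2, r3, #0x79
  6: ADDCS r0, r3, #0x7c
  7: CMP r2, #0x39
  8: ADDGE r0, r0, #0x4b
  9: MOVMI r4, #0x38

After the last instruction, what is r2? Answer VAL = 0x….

[0] flags=0011 → (cmp)
[1] flags=0011 CC?F → skip
[2] flags=0011 CS?T → r0=0x5e
[3] flags=0011 HI?T → r2=0x34
[4] flags=1001 → (cmp)
[5] flags=1001 GT?T → r2=0xcc
[6] flags=1001 CS?F → skip
[7] flags=1010 → (cmp)
[8] flags=1010 GE?F → skip
[9] flags=1010 MI?T → r4=0x38

VAL = 0xcc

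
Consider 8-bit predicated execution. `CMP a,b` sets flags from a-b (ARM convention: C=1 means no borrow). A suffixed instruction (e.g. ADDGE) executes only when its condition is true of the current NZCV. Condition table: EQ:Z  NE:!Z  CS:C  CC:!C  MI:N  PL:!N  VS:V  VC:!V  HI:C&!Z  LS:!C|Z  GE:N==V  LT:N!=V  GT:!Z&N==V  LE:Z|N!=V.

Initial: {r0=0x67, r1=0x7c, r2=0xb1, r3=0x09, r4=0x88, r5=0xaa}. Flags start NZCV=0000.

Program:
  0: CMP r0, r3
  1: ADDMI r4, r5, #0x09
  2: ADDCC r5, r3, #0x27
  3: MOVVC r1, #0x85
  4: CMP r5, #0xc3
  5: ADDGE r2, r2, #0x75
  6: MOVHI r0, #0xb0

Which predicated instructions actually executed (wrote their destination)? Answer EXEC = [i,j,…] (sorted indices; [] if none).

[0] flags=0010 → (cmp)
[1] flags=0010 MI?F → skip
[2] flags=0010 CC?F → skip
[3] flags=0010 VC?T → r1=0x85
[4] flags=1000 → (cmp)
[5] flags=1000 GE?F → skip
[6] flags=1000 HI?F → skip

EXEC = [3]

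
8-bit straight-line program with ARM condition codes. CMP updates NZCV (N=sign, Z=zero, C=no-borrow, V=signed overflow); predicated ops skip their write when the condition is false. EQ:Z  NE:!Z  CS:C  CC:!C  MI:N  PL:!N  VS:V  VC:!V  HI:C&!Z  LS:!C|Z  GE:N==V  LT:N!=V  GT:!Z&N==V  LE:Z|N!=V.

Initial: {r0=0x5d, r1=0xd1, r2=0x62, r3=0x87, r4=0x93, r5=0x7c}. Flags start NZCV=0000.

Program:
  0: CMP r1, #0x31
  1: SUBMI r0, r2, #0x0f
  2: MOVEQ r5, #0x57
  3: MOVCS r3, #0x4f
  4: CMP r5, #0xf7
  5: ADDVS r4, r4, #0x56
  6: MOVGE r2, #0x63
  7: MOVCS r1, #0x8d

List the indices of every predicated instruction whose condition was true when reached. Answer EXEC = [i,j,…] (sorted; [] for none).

EXEC = [1,3,5,6]

0: ✓ CMP  NZCV=1010
1: ✓ SUBMI  r0←0x53
2: · MOVEQ
3: ✓ MOVCS  r3←0x4f
4: ✓ CMP  NZCV=1001
5: ✓ ADDVS  r4←0xe9
6: ✓ MOVGE  r2←0x63
7: · MOVCS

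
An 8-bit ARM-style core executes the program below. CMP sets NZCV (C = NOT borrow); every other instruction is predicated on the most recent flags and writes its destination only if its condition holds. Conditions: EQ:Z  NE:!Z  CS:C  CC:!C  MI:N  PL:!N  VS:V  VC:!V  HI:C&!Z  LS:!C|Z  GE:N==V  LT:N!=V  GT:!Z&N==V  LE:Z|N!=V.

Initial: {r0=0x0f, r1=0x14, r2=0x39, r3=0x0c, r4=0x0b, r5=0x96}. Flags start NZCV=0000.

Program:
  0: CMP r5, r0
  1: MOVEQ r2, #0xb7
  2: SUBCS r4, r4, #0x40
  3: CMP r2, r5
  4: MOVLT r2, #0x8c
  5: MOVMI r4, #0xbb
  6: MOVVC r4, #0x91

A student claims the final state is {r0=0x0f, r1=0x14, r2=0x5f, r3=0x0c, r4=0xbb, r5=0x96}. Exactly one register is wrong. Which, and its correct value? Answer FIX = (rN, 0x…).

0: ✓ CMP  NZCV=1010
1: · MOVEQ
2: ✓ SUBCS  r4←0xcb
3: ✓ CMP  NZCV=1001
4: · MOVLT
5: ✓ MOVMI  r4←0xbb
6: · MOVVC

FIX = (r2, 0x39)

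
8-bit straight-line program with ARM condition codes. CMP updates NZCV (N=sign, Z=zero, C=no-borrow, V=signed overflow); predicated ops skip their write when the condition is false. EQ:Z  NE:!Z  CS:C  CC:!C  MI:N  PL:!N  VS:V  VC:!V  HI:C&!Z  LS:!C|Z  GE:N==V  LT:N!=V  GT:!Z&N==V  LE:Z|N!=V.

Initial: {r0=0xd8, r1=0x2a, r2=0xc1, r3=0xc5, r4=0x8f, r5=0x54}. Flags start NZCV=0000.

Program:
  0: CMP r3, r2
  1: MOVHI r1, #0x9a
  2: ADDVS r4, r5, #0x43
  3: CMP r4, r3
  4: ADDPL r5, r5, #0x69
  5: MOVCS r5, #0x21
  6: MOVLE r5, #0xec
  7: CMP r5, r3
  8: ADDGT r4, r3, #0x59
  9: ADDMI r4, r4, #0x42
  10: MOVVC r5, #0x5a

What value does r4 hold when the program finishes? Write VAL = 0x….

[0] flags=0010 → (cmp)
[1] flags=0010 HI?T → r1=0x9a
[2] flags=0010 VS?F → skip
[3] flags=1000 → (cmp)
[4] flags=1000 PL?F → skip
[5] flags=1000 CS?F → skip
[6] flags=1000 LE?T → r5=0xec
[7] flags=0010 → (cmp)
[8] flags=0010 GT?T → r4=0x1e
[9] flags=0010 MI?F → skip
[10] flags=0010 VC?T → r5=0x5a

VAL = 0x1e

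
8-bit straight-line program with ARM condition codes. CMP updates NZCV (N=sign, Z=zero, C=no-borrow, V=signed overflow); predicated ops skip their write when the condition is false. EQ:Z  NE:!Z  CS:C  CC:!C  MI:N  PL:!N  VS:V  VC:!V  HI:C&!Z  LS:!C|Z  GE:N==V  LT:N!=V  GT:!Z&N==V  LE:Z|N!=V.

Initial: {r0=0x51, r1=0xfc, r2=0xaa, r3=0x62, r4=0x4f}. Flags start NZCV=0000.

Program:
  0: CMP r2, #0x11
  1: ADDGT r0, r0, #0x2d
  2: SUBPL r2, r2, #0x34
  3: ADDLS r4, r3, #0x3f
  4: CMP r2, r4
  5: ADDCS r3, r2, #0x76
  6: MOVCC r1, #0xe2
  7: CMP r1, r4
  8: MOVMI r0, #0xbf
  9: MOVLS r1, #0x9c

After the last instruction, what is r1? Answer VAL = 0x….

[0] flags=1010 → (cmp)
[1] flags=1010 GT?F → skip
[2] flags=1010 PL?F → skip
[3] flags=1010 LS?F → skip
[4] flags=0011 → (cmp)
[5] flags=0011 CS?T → r3=0x20
[6] flags=0011 CC?F → skip
[7] flags=1010 → (cmp)
[8] flags=1010 MI?T → r0=0xbf
[9] flags=1010 LS?F → skip

VAL = 0xfc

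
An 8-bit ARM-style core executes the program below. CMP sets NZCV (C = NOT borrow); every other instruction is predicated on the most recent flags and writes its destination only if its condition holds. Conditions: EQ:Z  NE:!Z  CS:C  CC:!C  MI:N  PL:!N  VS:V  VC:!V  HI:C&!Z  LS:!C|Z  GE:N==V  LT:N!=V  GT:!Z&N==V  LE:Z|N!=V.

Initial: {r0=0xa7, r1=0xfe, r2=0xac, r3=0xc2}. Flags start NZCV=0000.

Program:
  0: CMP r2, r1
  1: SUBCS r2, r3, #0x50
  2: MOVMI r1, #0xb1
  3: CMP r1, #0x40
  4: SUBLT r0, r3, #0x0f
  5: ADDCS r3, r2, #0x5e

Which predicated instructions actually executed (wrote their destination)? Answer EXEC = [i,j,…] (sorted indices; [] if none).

[0] flags=1000 → (cmp)
[1] flags=1000 CS?F → skip
[2] flags=1000 MI?T → r1=0xb1
[3] flags=0011 → (cmp)
[4] flags=0011 LT?T → r0=0xb3
[5] flags=0011 CS?T → r3=0x0a

EXEC = [2,4,5]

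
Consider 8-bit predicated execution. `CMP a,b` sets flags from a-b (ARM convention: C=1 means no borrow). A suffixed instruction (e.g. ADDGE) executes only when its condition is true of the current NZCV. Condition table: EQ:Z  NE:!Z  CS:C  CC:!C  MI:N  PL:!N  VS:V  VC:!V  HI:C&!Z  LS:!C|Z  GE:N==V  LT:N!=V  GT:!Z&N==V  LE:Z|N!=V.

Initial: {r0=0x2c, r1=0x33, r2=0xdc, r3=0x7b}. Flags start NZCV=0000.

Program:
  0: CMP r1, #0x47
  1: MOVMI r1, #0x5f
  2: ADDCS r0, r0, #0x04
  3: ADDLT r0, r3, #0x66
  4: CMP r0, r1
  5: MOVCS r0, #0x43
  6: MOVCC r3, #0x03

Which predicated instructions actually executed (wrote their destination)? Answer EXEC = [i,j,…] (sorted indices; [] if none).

EXEC = [1,3,5]

0: ✓ CMP  NZCV=1000
1: ✓ MOVMI  r1←0x5f
2: · ADDCS
3: ✓ ADDLT  r0←0xe1
4: ✓ CMP  NZCV=1010
5: ✓ MOVCS  r0←0x43
6: · MOVCC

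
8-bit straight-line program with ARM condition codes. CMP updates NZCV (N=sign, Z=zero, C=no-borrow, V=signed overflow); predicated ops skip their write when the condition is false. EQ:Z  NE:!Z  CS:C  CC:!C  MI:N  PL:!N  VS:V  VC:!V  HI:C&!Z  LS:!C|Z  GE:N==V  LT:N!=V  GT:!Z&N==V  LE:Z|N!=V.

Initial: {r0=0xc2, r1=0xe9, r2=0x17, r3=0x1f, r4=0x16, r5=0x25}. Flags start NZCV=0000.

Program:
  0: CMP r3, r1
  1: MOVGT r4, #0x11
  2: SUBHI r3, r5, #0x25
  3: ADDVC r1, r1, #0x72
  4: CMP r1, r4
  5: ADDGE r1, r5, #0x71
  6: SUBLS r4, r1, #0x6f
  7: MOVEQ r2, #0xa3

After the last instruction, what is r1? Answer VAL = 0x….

[0] flags=0000 → (cmp)
[1] flags=0000 GT?T → r4=0x11
[2] flags=0000 HI?F → skip
[3] flags=0000 VC?T → r1=0x5b
[4] flags=0010 → (cmp)
[5] flags=0010 GE?T → r1=0x96
[6] flags=0010 LS?F → skip
[7] flags=0010 EQ?F → skip

VAL = 0x96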